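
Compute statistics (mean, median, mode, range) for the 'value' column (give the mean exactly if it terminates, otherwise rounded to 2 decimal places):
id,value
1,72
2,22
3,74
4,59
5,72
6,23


Data: [72, 22, 74, 59, 72, 23]
Count: 6
Sum: 322
Mean: 322/6 ≈ 53.67 (rounded to 2 decimal places)
Sorted: [22, 23, 59, 72, 72, 74]
Median: 65.5
Mode: 72 (2 times)
Range: 74 - 22 = 52
Min: 22, Max: 74

mean≈53.67, median=65.5, mode=72, range=52


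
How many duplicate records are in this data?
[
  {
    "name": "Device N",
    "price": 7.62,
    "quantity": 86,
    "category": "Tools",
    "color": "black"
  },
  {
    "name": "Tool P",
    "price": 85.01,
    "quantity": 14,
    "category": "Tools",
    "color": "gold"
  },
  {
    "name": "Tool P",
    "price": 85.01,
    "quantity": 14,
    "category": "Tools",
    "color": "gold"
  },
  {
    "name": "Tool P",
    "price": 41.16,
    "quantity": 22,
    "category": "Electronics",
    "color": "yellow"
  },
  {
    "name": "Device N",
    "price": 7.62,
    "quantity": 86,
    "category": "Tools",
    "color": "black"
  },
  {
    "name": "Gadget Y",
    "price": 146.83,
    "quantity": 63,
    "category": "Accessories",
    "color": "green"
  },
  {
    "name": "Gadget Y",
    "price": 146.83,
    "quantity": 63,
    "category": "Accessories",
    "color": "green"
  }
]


Checking 7 records for duplicates:

  Row 1: Device N ($7.62, qty 86)
  Row 2: Tool P ($85.01, qty 14)
  Row 3: Tool P ($85.01, qty 14) <-- DUPLICATE
  Row 4: Tool P ($41.16, qty 22)
  Row 5: Device N ($7.62, qty 86) <-- DUPLICATE
  Row 6: Gadget Y ($146.83, qty 63)
  Row 7: Gadget Y ($146.83, qty 63) <-- DUPLICATE

Duplicates found: 3
Unique records: 4

3 duplicates, 4 unique


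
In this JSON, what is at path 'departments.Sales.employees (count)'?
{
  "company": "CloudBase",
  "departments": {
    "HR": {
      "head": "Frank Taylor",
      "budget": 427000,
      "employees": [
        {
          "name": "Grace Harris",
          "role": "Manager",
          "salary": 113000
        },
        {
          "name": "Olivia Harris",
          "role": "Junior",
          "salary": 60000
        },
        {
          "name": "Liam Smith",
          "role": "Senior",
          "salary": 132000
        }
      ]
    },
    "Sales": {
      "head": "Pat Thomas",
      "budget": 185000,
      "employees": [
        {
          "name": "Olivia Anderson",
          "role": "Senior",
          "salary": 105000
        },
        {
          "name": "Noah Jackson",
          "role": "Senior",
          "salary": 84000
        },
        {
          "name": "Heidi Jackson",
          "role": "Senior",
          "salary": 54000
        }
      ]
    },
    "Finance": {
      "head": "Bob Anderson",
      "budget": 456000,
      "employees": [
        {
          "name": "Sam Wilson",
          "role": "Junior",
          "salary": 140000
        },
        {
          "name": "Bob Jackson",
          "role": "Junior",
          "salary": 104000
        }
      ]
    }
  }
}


Path: departments.Sales.employees (count)

Navigate:
  -> departments
  -> Sales
  -> employees (array, length 3)

3


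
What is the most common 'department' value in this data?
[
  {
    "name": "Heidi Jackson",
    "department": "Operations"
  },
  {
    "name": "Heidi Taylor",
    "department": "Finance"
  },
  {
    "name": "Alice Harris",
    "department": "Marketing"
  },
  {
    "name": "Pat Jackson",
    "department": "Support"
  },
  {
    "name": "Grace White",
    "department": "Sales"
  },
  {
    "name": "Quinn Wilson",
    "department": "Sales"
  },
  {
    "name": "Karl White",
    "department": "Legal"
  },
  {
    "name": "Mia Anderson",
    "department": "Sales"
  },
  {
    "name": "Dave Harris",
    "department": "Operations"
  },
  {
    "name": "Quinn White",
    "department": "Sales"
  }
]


Counting 'department' values across 10 records:

  Sales: 4 ####
  Operations: 2 ##
  Finance: 1 #
  Marketing: 1 #
  Support: 1 #
  Legal: 1 #

Most common: Sales (4 times)

Sales (4 times)


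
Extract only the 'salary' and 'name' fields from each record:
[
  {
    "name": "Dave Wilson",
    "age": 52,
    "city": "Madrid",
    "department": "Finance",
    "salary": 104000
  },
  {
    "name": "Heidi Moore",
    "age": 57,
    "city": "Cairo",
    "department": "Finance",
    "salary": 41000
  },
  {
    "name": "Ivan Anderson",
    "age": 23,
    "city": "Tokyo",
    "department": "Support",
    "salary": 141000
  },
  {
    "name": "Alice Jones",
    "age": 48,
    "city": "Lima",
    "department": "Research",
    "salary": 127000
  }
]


Original: 4 records with fields: name, age, city, department, salary
Keep: ['salary', 'name']
Drop: ['age', 'city', 'department']
Result: 4 records, 2 fields each

[
  {
    "salary": 104000,
    "name": "Dave Wilson"
  },
  {
    "salary": 41000,
    "name": "Heidi Moore"
  },
  {
    "salary": 141000,
    "name": "Ivan Anderson"
  },
  {
    "salary": 127000,
    "name": "Alice Jones"
  }
]


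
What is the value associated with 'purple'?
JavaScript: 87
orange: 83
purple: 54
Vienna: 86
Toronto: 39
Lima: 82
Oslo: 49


Looking up key 'purple'
Value: 54

54


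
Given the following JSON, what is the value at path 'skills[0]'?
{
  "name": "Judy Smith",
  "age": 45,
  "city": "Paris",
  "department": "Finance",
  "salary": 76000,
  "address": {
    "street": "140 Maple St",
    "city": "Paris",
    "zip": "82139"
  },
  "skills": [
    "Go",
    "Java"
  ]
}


Query: skills[0]
Path: skills -> first element
Value: Go

Go


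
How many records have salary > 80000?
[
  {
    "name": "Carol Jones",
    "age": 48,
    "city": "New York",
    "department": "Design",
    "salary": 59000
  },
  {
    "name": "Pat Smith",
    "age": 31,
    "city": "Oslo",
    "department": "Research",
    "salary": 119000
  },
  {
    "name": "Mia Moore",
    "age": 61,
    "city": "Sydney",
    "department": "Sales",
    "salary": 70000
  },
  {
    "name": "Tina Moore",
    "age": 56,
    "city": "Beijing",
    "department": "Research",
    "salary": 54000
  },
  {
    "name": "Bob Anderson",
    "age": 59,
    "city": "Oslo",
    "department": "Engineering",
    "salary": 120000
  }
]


Data: 5 records
Condition: salary > 80000

Checking each record:
  Carol Jones: 59000
  Pat Smith: 119000 MATCH
  Mia Moore: 70000
  Tina Moore: 54000
  Bob Anderson: 120000 MATCH

Count: 2

2


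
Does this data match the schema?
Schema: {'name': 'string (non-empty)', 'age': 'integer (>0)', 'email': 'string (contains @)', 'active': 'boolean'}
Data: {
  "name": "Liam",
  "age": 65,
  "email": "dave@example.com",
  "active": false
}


Validating each field against schema:
  name: OK (non-empty string)
  age: OK (positive integer)
  email: OK (string with @)
  active: OK (boolean)

Result: VALID

VALID


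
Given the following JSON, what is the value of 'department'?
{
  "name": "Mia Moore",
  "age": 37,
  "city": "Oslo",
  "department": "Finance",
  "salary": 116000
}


Looking up field 'department'
Value: Finance

Finance


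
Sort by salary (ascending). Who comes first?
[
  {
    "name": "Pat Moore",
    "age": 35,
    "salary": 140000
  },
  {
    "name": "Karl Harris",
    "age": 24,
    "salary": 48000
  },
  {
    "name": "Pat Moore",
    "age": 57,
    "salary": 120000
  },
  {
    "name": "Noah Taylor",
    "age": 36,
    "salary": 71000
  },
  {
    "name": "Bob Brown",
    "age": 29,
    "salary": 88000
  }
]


Sort by: salary (ascending)

Sorted order:
  1. Karl Harris (salary = 48000)
  2. Noah Taylor (salary = 71000)
  3. Bob Brown (salary = 88000)
  4. Pat Moore (salary = 120000)
  5. Pat Moore (salary = 140000)

First: Karl Harris

Karl Harris


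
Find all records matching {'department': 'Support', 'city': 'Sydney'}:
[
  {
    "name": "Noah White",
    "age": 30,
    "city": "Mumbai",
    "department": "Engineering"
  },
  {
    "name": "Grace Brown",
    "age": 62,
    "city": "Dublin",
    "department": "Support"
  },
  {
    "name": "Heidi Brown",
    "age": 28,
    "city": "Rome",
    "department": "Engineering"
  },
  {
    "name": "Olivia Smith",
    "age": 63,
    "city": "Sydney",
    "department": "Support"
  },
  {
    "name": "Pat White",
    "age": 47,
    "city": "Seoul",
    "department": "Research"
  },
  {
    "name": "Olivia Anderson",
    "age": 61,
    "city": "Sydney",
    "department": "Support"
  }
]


Search criteria: {'department': 'Support', 'city': 'Sydney'}

Checking 6 records:
  Noah White: {department: Engineering, city: Mumbai}
  Grace Brown: {department: Support, city: Dublin}
  Heidi Brown: {department: Engineering, city: Rome}
  Olivia Smith: {department: Support, city: Sydney} <-- MATCH
  Pat White: {department: Research, city: Seoul}
  Olivia Anderson: {department: Support, city: Sydney} <-- MATCH

Matches: ["Olivia Smith", "Olivia Anderson"]

["Olivia Smith", "Olivia Anderson"]


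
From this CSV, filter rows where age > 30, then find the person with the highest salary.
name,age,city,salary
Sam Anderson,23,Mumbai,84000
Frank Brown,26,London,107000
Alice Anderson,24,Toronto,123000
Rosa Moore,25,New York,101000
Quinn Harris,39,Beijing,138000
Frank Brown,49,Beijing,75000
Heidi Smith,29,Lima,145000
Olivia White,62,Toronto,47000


Filter: age > 30
Sort by: salary (descending)

Filtered records (3):
  Quinn Harris, age 39, salary $138000
  Frank Brown, age 49, salary $75000
  Olivia White, age 62, salary $47000

Highest salary: Quinn Harris ($138000)

Quinn Harris


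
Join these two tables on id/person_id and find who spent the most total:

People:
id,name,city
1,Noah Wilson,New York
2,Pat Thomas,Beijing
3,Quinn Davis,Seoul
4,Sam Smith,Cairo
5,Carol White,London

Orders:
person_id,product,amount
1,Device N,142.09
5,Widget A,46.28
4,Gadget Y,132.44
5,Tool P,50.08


Join on: people.id = orders.person_id

Joined rows:
  Noah Wilson (New York) bought Device N for $142.09
  Carol White (London) bought Widget A for $46.28
  Sam Smith (Cairo) bought Gadget Y for $132.44
  Carol White (London) bought Tool P for $50.08

Total per person:
  Noah Wilson: $142.09
  Sam Smith: $132.44
  Carol White: $96.36

Top spender: Noah Wilson ($142.09)

Noah Wilson ($142.09)


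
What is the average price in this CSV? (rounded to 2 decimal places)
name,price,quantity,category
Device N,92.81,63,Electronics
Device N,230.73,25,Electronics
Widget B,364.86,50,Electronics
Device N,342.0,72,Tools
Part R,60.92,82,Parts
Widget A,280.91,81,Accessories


Computing average price:
Values: [92.81, 230.73, 364.86, 342.0, 60.92, 280.91]
Sum = 1372.23
Count = 6
Average = 1372.23/6 = 228.705 exactly -> 228.71 (rounded half-up to 2 decimal places)

228.71


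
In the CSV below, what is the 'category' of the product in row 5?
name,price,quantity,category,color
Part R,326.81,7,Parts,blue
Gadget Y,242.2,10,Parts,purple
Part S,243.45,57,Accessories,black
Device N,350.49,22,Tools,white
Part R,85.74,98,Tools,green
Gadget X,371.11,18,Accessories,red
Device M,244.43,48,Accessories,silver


Query: Row 5 ('Part R'), column 'category'
Value: Tools

Tools


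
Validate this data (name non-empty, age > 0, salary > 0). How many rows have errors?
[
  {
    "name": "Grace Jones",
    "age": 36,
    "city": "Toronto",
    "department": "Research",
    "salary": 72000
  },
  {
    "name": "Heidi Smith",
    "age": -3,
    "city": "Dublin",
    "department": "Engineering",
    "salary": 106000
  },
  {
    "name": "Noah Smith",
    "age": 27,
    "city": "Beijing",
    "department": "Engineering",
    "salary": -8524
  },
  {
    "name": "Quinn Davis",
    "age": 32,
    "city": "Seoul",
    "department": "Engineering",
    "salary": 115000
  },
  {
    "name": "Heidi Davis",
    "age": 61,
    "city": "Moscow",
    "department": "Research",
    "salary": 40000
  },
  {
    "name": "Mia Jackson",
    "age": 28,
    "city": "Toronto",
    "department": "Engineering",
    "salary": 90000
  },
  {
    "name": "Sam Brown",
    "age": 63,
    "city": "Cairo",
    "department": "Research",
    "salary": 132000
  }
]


Validating 7 records:
Rules: name non-empty, age > 0, salary > 0

  Row 1 (Grace Jones): OK
  Row 2 (Heidi Smith): negative age: -3
  Row 3 (Noah Smith): negative salary: -8524
  Row 4 (Quinn Davis): OK
  Row 5 (Heidi Davis): OK
  Row 6 (Mia Jackson): OK
  Row 7 (Sam Brown): OK

Total errors: 2

2 errors


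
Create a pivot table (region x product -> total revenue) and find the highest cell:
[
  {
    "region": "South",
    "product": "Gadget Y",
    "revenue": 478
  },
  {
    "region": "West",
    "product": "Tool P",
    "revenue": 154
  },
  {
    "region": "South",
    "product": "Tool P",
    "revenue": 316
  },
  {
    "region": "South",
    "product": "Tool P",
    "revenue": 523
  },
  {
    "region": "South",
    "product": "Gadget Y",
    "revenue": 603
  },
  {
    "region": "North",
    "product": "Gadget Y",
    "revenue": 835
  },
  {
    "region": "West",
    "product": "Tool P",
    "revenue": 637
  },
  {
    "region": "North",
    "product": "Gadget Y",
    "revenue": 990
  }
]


Pivot: region (rows) x product (columns) -> total revenue

     Gadget Y      Tool P      
North         1825             0  
South         1081           839  
West             0           791  

Highest: North / Gadget Y = $1825

North / Gadget Y = $1825


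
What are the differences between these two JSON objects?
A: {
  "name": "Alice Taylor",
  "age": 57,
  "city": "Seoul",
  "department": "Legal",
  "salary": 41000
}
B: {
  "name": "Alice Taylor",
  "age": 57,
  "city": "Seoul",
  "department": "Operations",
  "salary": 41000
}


Comparing each field (in key order):
  name: same
  age: same
  city: same
  department: DIFFERENT
  salary: same
Differences:
  department: Legal -> Operations

1 field(s) changed

1 change: department


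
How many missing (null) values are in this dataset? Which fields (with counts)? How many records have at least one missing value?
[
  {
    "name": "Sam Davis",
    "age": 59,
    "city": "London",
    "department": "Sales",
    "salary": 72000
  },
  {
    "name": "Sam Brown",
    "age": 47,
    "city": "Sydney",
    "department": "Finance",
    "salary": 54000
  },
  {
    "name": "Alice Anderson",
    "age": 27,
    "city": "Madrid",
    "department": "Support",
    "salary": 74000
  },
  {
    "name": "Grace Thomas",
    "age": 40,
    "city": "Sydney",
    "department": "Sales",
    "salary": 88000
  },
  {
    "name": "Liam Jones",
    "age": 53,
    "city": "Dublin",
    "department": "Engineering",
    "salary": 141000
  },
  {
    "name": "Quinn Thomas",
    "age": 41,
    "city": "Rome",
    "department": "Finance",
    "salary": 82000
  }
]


Checking for missing (null) values in 6 records:

  Sam Davis: complete
  Sam Brown: complete
  Alice Anderson: complete
  Grace Thomas: complete
  Liam Jones: complete
  Quinn Thomas: complete

Per field:
  name: 0 missing
  age: 0 missing
  city: 0 missing
  department: 0 missing
  salary: 0 missing

Total missing values: 0
Records with any missing: 0

0 missing values (none); 0 incomplete records


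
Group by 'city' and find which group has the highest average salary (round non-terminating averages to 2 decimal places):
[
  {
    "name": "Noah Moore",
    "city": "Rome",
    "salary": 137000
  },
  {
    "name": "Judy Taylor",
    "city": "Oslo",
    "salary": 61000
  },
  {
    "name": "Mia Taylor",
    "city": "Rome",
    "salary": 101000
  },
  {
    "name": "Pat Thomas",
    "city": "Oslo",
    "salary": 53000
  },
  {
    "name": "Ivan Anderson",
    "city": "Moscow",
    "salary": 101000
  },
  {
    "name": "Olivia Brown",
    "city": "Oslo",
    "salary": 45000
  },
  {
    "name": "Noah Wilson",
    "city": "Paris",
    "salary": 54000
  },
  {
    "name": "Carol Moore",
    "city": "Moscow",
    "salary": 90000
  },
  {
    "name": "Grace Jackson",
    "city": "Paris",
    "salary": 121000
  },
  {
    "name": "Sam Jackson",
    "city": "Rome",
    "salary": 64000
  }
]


Group by: city

Groups:
  Moscow: 2 people, avg salary = 191000/2 = $95500
  Oslo: 3 people, avg salary = 159000/3 = $53000
  Paris: 2 people, avg salary = 175000/2 = $87500
  Rome: 3 people, avg salary = 302000/3 ≈ $100666.67

Highest average salary: Rome (≈$100666.67)

Rome (≈$100666.67)


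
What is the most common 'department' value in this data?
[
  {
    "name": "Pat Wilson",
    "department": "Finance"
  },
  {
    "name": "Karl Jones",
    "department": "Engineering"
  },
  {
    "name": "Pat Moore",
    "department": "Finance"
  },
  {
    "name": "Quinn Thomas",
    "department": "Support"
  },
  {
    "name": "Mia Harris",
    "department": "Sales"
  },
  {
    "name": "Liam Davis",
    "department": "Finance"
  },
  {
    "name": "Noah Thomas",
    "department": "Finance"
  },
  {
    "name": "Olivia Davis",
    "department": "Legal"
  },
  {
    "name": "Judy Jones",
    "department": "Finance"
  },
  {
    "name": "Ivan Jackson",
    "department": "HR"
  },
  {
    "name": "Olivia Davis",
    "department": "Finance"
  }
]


Counting 'department' values across 11 records:

  Finance: 6 ######
  Engineering: 1 #
  Support: 1 #
  Sales: 1 #
  Legal: 1 #
  HR: 1 #

Most common: Finance (6 times)

Finance (6 times)


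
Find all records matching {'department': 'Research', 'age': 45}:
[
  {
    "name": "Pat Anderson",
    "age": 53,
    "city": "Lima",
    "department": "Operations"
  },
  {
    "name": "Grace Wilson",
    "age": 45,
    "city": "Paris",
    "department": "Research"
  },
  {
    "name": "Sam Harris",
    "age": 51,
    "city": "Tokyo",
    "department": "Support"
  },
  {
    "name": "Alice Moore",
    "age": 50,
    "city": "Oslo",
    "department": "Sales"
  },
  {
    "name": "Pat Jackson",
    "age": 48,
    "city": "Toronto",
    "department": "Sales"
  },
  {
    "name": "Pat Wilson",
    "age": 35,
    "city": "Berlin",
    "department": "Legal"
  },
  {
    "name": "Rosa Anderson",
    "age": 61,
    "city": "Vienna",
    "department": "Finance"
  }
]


Search criteria: {'department': 'Research', 'age': 45}

Checking 7 records:
  Pat Anderson: {department: Operations, age: 53}
  Grace Wilson: {department: Research, age: 45} <-- MATCH
  Sam Harris: {department: Support, age: 51}
  Alice Moore: {department: Sales, age: 50}
  Pat Jackson: {department: Sales, age: 48}
  Pat Wilson: {department: Legal, age: 35}
  Rosa Anderson: {department: Finance, age: 61}

Matches: ["Grace Wilson"]

["Grace Wilson"]


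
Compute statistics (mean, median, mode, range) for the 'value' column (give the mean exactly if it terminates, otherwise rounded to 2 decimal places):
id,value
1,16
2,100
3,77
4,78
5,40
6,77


Data: [16, 100, 77, 78, 40, 77]
Count: 6
Sum: 388
Mean: 388/6 ≈ 64.67 (rounded to 2 decimal places)
Sorted: [16, 40, 77, 77, 78, 100]
Median: 77.0
Mode: 77 (2 times)
Range: 100 - 16 = 84
Min: 16, Max: 100

mean≈64.67, median=77.0, mode=77, range=84


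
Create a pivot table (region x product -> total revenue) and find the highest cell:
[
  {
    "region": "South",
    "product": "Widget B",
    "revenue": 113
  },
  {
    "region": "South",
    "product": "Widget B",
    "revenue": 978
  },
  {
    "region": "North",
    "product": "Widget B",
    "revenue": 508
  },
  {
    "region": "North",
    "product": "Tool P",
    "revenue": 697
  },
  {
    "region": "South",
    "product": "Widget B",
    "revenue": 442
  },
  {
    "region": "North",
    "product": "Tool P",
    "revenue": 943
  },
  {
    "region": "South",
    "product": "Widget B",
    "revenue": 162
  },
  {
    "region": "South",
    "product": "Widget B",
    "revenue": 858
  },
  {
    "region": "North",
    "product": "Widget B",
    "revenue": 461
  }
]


Pivot: region (rows) x product (columns) -> total revenue

     Tool P        Widget B    
North         1640           969  
South            0          2553  

Highest: South / Widget B = $2553

South / Widget B = $2553


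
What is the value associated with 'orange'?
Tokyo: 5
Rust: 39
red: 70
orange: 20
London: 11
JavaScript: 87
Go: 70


Looking up key 'orange'
Value: 20

20


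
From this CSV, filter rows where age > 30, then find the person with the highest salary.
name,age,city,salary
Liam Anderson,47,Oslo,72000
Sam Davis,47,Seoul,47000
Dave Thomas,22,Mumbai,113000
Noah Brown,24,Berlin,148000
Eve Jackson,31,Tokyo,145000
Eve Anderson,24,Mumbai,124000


Filter: age > 30
Sort by: salary (descending)

Filtered records (3):
  Eve Jackson, age 31, salary $145000
  Liam Anderson, age 47, salary $72000
  Sam Davis, age 47, salary $47000

Highest salary: Eve Jackson ($145000)

Eve Jackson


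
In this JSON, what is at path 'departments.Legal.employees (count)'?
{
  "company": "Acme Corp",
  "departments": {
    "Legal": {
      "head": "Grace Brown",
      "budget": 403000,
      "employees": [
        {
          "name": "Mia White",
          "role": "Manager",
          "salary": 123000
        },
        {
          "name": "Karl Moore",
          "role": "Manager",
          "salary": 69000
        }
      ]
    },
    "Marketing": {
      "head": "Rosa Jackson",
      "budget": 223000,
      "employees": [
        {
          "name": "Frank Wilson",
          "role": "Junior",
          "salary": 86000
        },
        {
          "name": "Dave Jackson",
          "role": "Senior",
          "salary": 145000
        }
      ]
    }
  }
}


Path: departments.Legal.employees (count)

Navigate:
  -> departments
  -> Legal
  -> employees (array, length 2)

2


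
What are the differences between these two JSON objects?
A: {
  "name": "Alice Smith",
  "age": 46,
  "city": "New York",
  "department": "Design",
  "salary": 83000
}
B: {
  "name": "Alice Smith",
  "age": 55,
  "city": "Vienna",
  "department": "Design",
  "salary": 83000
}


Comparing each field (in key order):
  name: same
  age: DIFFERENT
  city: DIFFERENT
  department: same
  salary: same
Differences:
  age: 46 -> 55
  city: New York -> Vienna

2 field(s) changed

2 changes: age, city


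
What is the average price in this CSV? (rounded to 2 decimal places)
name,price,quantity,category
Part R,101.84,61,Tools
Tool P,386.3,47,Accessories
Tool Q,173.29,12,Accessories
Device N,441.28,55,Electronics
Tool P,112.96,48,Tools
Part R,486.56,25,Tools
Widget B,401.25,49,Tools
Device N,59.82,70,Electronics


Computing average price:
Values: [101.84, 386.3, 173.29, 441.28, 112.96, 486.56, 401.25, 59.82]
Sum = 2163.30
Count = 8
Average = 2163.30/8 = 270.4125 exactly -> 270.41 (rounded half-up to 2 decimal places)

270.41


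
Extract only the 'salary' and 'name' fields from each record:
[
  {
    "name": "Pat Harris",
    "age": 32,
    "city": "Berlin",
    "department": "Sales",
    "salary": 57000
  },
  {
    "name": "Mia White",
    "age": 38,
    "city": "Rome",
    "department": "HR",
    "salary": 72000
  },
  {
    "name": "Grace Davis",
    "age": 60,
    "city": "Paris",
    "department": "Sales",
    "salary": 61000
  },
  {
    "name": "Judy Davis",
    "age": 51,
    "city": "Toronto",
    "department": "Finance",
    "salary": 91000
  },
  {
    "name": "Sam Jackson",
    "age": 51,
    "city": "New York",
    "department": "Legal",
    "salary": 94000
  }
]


Original: 5 records with fields: name, age, city, department, salary
Keep: ['salary', 'name']
Drop: ['age', 'city', 'department']
Result: 5 records, 2 fields each

[
  {
    "salary": 57000,
    "name": "Pat Harris"
  },
  {
    "salary": 72000,
    "name": "Mia White"
  },
  {
    "salary": 61000,
    "name": "Grace Davis"
  },
  {
    "salary": 91000,
    "name": "Judy Davis"
  },
  {
    "salary": 94000,
    "name": "Sam Jackson"
  }
]


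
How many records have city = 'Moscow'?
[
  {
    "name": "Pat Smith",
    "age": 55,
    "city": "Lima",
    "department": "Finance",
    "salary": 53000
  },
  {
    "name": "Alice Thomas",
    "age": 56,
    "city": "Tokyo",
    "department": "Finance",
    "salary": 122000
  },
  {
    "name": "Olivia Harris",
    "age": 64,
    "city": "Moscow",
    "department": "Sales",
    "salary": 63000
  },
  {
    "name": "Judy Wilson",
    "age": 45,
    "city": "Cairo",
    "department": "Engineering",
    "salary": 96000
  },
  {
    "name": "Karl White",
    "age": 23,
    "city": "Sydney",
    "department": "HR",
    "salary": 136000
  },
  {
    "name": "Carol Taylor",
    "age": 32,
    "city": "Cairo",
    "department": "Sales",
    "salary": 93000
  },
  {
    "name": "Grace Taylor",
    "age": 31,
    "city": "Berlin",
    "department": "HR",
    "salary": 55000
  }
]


Data: 7 records
Condition: city = 'Moscow'

Checking each record:
  Pat Smith: Lima
  Alice Thomas: Tokyo
  Olivia Harris: Moscow MATCH
  Judy Wilson: Cairo
  Karl White: Sydney
  Carol Taylor: Cairo
  Grace Taylor: Berlin

Count: 1

1


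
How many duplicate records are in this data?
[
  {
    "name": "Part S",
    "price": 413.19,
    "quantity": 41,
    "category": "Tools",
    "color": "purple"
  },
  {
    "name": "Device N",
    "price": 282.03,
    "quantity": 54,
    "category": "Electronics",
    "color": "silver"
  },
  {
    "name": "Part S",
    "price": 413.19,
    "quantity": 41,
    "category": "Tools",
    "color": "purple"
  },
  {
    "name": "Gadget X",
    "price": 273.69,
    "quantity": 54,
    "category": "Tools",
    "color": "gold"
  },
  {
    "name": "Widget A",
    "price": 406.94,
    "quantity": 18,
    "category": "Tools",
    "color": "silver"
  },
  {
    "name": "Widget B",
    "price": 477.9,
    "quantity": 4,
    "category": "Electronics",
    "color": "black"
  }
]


Checking 6 records for duplicates:

  Row 1: Part S ($413.19, qty 41)
  Row 2: Device N ($282.03, qty 54)
  Row 3: Part S ($413.19, qty 41) <-- DUPLICATE
  Row 4: Gadget X ($273.69, qty 54)
  Row 5: Widget A ($406.94, qty 18)
  Row 6: Widget B ($477.9, qty 4)

Duplicates found: 1
Unique records: 5

1 duplicates, 5 unique


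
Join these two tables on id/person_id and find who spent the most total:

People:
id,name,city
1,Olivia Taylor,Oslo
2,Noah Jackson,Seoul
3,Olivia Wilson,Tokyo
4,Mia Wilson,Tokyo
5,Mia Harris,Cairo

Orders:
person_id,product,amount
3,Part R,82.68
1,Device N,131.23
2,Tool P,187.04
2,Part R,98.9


Join on: people.id = orders.person_id

Joined rows:
  Olivia Wilson (Tokyo) bought Part R for $82.68
  Olivia Taylor (Oslo) bought Device N for $131.23
  Noah Jackson (Seoul) bought Tool P for $187.04
  Noah Jackson (Seoul) bought Part R for $98.9

Total per person:
  Noah Jackson: $285.94
  Olivia Taylor: $131.23
  Olivia Wilson: $82.68

Top spender: Noah Jackson ($285.94)

Noah Jackson ($285.94)


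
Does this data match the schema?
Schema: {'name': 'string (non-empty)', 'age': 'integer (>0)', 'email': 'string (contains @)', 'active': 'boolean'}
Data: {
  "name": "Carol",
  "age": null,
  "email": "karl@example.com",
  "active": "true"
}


Validating each field against schema:
  name: OK (non-empty string)
  age: FAIL (null is not an integer)
  email: OK (string with @)
  active: FAIL ("true" is not a boolean)

Result: INVALID (2 errors: age, active)

INVALID (2 errors: age, active)


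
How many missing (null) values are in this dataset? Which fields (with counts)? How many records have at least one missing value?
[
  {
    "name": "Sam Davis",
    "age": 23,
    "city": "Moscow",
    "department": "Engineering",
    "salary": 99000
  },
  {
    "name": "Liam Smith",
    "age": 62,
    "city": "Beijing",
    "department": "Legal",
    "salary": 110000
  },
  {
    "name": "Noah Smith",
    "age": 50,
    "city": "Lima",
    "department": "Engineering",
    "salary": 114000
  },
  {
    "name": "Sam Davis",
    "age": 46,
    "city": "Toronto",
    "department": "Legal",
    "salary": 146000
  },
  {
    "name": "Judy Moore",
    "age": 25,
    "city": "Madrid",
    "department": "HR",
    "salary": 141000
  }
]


Checking for missing (null) values in 5 records:

  Sam Davis: complete
  Liam Smith: complete
  Noah Smith: complete
  Sam Davis: complete
  Judy Moore: complete

Per field:
  name: 0 missing
  age: 0 missing
  city: 0 missing
  department: 0 missing
  salary: 0 missing

Total missing values: 0
Records with any missing: 0

0 missing values (none); 0 incomplete records


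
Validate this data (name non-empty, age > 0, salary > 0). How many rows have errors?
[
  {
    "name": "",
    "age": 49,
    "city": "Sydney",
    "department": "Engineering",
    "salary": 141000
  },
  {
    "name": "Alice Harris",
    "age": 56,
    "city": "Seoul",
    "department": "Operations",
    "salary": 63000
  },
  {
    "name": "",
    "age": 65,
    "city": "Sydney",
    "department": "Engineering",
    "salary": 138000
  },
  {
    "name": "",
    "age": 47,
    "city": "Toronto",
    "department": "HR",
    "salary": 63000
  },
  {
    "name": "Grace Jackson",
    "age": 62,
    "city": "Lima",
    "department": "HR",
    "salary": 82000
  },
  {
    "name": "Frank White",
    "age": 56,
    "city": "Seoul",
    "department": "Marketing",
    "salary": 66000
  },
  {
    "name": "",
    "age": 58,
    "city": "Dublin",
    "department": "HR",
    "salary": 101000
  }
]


Validating 7 records:
Rules: name non-empty, age > 0, salary > 0

  Row 1 (???): empty name
  Row 2 (Alice Harris): OK
  Row 3 (???): empty name
  Row 4 (???): empty name
  Row 5 (Grace Jackson): OK
  Row 6 (Frank White): OK
  Row 7 (???): empty name

Total errors: 4

4 errors


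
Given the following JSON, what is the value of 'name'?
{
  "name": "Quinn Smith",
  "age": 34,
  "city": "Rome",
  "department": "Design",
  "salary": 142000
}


Looking up field 'name'
Value: Quinn Smith

Quinn Smith


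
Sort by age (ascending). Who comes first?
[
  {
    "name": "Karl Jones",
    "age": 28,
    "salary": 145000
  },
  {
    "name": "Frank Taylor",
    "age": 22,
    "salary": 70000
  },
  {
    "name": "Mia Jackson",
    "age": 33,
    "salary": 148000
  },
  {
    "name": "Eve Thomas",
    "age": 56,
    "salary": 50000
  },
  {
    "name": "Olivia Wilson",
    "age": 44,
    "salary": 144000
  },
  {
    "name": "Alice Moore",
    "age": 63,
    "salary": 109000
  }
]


Sort by: age (ascending)

Sorted order:
  1. Frank Taylor (age = 22)
  2. Karl Jones (age = 28)
  3. Mia Jackson (age = 33)
  4. Olivia Wilson (age = 44)
  5. Eve Thomas (age = 56)
  6. Alice Moore (age = 63)

First: Frank Taylor

Frank Taylor


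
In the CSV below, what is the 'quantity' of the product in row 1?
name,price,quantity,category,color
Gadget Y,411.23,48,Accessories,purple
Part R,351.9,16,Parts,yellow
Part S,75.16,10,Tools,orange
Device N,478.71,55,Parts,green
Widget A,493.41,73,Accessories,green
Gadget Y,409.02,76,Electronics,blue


Query: Row 1 ('Gadget Y'), column 'quantity'
Value: 48

48


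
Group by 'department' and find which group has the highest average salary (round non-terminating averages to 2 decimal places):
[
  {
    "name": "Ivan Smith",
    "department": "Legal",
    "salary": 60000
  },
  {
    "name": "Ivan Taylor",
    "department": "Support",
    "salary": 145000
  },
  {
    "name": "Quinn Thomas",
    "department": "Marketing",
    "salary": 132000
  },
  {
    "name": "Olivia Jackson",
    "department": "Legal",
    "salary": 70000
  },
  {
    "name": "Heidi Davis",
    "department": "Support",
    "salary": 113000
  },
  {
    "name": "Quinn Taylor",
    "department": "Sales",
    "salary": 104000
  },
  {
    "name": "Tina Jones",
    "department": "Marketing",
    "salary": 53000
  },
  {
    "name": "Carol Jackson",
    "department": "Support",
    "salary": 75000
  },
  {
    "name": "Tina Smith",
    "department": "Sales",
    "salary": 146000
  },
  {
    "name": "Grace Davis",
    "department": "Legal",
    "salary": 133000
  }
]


Group by: department

Groups:
  Legal: 3 people, avg salary = 263000/3 ≈ $87666.67
  Marketing: 2 people, avg salary = 185000/2 = $92500
  Sales: 2 people, avg salary = 250000/2 = $125000
  Support: 3 people, avg salary = 333000/3 = $111000

Highest average salary: Sales ($125000)

Sales ($125000)


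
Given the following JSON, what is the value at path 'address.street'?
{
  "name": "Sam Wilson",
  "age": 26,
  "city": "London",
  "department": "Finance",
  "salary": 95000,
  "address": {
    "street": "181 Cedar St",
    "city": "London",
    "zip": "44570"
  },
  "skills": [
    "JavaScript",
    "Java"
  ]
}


Query: address.street
Path: address -> street
Value: 181 Cedar St

181 Cedar St


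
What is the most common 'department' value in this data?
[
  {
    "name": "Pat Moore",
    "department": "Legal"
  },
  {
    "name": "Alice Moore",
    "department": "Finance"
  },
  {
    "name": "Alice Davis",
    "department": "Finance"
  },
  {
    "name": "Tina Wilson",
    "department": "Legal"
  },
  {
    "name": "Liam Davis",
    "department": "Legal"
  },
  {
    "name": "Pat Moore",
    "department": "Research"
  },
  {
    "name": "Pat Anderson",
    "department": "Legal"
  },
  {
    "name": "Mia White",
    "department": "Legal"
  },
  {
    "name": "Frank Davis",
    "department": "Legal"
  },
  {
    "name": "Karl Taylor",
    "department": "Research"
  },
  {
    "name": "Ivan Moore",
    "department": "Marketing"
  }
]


Counting 'department' values across 11 records:

  Legal: 6 ######
  Finance: 2 ##
  Research: 2 ##
  Marketing: 1 #

Most common: Legal (6 times)

Legal (6 times)


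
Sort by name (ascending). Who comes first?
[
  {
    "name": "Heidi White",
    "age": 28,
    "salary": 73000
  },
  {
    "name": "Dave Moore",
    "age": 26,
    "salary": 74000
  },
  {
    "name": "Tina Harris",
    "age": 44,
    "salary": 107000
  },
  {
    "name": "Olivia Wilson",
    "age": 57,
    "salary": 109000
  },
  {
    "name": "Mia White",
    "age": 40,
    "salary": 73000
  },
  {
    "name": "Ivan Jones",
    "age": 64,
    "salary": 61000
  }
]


Sort by: name (ascending)

Sorted order:
  1. Dave Moore (name = Dave Moore)
  2. Heidi White (name = Heidi White)
  3. Ivan Jones (name = Ivan Jones)
  4. Mia White (name = Mia White)
  5. Olivia Wilson (name = Olivia Wilson)
  6. Tina Harris (name = Tina Harris)

First: Dave Moore

Dave Moore


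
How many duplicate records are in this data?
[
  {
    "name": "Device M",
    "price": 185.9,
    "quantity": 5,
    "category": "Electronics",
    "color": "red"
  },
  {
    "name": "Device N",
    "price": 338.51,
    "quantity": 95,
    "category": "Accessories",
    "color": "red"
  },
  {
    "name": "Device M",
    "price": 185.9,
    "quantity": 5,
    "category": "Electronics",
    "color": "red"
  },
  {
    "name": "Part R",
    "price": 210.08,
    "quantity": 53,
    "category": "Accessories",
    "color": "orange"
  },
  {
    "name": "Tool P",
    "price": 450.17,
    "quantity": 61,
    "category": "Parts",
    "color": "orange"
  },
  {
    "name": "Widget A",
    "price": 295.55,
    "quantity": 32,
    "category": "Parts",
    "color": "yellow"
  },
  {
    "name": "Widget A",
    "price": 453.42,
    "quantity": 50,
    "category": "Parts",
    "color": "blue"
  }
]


Checking 7 records for duplicates:

  Row 1: Device M ($185.9, qty 5)
  Row 2: Device N ($338.51, qty 95)
  Row 3: Device M ($185.9, qty 5) <-- DUPLICATE
  Row 4: Part R ($210.08, qty 53)
  Row 5: Tool P ($450.17, qty 61)
  Row 6: Widget A ($295.55, qty 32)
  Row 7: Widget A ($453.42, qty 50)

Duplicates found: 1
Unique records: 6

1 duplicates, 6 unique


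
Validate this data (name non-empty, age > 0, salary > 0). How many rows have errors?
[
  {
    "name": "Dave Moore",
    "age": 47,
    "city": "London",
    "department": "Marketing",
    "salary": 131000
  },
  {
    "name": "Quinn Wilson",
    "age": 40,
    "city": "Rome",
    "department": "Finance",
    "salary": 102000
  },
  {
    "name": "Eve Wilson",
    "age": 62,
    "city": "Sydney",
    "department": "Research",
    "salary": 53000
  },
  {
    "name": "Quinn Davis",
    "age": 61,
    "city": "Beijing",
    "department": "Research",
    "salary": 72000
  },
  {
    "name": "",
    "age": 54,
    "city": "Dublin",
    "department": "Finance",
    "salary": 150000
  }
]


Validating 5 records:
Rules: name non-empty, age > 0, salary > 0

  Row 1 (Dave Moore): OK
  Row 2 (Quinn Wilson): OK
  Row 3 (Eve Wilson): OK
  Row 4 (Quinn Davis): OK
  Row 5 (???): empty name

Total errors: 1

1 errors


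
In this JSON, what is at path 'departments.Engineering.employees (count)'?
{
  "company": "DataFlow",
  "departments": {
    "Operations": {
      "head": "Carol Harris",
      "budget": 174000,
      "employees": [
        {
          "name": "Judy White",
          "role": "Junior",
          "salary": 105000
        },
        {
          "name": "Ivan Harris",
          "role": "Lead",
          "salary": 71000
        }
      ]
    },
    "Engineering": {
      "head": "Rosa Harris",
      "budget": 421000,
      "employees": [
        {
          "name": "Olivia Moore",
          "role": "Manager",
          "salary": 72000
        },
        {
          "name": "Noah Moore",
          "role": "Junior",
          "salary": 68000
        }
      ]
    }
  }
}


Path: departments.Engineering.employees (count)

Navigate:
  -> departments
  -> Engineering
  -> employees (array, length 2)

2


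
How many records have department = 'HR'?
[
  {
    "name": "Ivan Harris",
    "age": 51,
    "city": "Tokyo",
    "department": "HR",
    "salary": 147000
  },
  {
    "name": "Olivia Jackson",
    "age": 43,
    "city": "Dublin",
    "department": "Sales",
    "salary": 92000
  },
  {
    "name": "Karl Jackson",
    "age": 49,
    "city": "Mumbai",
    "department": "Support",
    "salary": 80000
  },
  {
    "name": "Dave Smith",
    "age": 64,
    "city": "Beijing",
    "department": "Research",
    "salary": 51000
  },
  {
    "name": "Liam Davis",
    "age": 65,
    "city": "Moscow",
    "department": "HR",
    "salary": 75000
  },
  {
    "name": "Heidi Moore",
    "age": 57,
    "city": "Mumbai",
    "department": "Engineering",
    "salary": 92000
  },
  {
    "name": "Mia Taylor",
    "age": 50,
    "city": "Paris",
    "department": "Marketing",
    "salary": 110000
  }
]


Data: 7 records
Condition: department = 'HR'

Checking each record:
  Ivan Harris: HR MATCH
  Olivia Jackson: Sales
  Karl Jackson: Support
  Dave Smith: Research
  Liam Davis: HR MATCH
  Heidi Moore: Engineering
  Mia Taylor: Marketing

Count: 2

2


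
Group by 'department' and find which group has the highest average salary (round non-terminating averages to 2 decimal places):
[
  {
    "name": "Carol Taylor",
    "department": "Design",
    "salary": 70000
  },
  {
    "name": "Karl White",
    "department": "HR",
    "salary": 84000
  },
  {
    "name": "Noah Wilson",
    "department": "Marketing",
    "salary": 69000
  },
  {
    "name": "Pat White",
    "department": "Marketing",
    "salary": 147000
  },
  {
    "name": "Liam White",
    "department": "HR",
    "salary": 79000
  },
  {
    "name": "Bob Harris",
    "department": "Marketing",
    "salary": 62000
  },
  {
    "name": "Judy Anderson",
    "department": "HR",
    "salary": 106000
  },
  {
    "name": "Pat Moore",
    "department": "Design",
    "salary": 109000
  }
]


Group by: department

Groups:
  Design: 2 people, avg salary = 179000/2 = $89500
  HR: 3 people, avg salary = 269000/3 ≈ $89666.67
  Marketing: 3 people, avg salary = 278000/3 ≈ $92666.67

Highest average salary: Marketing (≈$92666.67)

Marketing (≈$92666.67)


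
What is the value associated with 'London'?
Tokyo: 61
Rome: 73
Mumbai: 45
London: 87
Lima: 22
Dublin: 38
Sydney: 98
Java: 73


Looking up key 'London'
Value: 87

87


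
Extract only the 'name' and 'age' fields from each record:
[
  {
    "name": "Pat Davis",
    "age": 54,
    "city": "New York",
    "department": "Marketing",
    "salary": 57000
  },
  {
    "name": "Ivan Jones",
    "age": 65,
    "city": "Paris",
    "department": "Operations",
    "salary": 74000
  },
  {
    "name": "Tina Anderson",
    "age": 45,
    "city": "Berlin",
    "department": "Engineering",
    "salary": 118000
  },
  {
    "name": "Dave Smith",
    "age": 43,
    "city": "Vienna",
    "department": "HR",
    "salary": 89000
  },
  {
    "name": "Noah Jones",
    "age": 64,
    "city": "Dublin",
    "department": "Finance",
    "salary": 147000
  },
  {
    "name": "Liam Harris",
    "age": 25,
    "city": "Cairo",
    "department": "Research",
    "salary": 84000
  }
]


Original: 6 records with fields: name, age, city, department, salary
Keep: ['name', 'age']
Drop: ['city', 'department', 'salary']
Result: 6 records, 2 fields each

[
  {
    "name": "Pat Davis",
    "age": 54
  },
  {
    "name": "Ivan Jones",
    "age": 65
  },
  {
    "name": "Tina Anderson",
    "age": 45
  },
  {
    "name": "Dave Smith",
    "age": 43
  },
  {
    "name": "Noah Jones",
    "age": 64
  },
  {
    "name": "Liam Harris",
    "age": 25
  }
]
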